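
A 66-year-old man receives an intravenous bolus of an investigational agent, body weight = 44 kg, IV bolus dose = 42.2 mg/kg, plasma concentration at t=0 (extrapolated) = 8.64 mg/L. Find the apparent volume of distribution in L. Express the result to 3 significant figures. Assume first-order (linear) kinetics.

215 L

Dose = 42.2 × 44 = 1857 mg
Vd = Dose / C₀ = 1857 / 8.64 = 214.9 L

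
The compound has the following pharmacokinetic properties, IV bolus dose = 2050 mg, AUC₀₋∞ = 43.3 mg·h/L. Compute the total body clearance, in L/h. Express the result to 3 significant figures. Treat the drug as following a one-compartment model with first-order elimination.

47.3 L/h

CL = Dose / AUC = 2050 / 43.3 = 47.34 L/h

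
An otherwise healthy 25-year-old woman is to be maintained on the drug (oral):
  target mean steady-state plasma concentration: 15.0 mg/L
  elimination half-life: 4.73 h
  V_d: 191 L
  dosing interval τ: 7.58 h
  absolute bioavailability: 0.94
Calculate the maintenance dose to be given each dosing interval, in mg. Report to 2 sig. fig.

k = ln2 / t½ = 0.693147 / 4.73 = 0.1465 h⁻¹
CL = k × Vd = 0.1465 × 191 = 27.98 L/h
At steady state, F × (Dose/τ) = Css × CL.
Dose = Css × CL × τ / F = 15.0 × 27.98 × 7.58 / 0.94 = 3384 mg

3400 mg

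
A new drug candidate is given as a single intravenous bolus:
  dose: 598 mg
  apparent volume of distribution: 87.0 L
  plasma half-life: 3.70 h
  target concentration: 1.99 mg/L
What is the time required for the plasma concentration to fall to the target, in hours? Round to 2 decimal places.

6.62 h

C₀ = Dose / Vd = 598.0 / 87.0 = 6.874 mg/L
k = ln2 / t½ = 0.693147 / 3.70 = 0.1873 h⁻¹
t = ln(C₀ / C) / k = ln(6.874 / 1.99) / 0.1873
  = ln(3.454) / 0.1873 = 1.240 / 0.1873 = 6.620 h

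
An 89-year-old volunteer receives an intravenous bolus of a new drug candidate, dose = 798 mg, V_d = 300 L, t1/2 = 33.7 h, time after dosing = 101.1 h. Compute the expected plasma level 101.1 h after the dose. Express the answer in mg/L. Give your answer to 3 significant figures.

0.333 mg/L

C₀ = Dose / Vd = 798.0 / 300 = 2.660 mg/L
k = ln2 / t½ = 0.693147 / 33.7 = 0.02057 h⁻¹
t / t½ = 101.1 / 33.7 = 3 half-lives
C = C₀ × (1/2)^3 = 2.660 × 0.1250 = 0.3325 mg/L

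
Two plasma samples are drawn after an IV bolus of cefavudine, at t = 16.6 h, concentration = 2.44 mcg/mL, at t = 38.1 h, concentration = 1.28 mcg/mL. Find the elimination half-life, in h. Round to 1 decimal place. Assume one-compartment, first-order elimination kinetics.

k = ln(C₁/C₂) / (t₂ − t₁) = ln(2.44/1.28) / (38.1 − 16.6)
  = 0.6451 / 21.50 = 0.03000 h⁻¹
t½ = ln2 / k = 0.693147 / 0.03000 = 23.10 h

23.1 h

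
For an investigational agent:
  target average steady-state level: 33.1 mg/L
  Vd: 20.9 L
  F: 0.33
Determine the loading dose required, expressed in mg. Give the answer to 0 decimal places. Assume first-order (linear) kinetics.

2096 mg

LD = Css × Vd / F = 33.1 × 20.9 / 0.33 = 2096 mg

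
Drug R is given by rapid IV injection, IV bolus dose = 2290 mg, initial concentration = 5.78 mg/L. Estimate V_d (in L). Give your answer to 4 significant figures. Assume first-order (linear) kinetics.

Vd = Dose / C₀ = 2290 / 5.78 = 396.2 L

396.2 L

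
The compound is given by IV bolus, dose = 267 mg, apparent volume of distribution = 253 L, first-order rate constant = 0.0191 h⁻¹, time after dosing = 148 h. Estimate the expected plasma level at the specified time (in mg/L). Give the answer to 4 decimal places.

C₀ = Dose / Vd = 267.0 / 253 = 1.055 mg/L
C = C₀ · e^(−k·t) = 1.055 × e^(−0.01910 × 148)
  = 1.055 × 0.05920 = 0.06246 mg/L

0.0625 mg/L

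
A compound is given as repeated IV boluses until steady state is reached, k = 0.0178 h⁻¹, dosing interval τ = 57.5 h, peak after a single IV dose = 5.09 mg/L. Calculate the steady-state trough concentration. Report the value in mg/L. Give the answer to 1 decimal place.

2.9 mg/L

e^(−kτ) = e^(−0.01780 × 57.5) = 0.3593
Accumulation ratio R = 1 / (1 − e^(−kτ)) = 1 / (1 − 0.3593) = 1.561
Steady-state trough = C₀ × R × e^(−kτ) = 5.09 × 1.561 × 0.3593 = 2.855 mg/L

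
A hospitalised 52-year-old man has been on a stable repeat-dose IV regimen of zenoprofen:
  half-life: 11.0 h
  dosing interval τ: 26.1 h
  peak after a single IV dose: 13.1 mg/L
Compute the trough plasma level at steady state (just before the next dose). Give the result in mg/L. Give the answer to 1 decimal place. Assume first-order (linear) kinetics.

k = ln2 / t½ = 0.693147 / 11.0 = 0.06301 h⁻¹
e^(−kτ) = e^(−0.06301 × 26.1) = 0.1931
Accumulation ratio R = 1 / (1 − e^(−kτ)) = 1 / (1 − 0.1931) = 1.239
Steady-state trough = C₀ × R × e^(−kτ) = 13.1 × 1.239 × 0.1931 = 3.134 mg/L

3.1 mg/L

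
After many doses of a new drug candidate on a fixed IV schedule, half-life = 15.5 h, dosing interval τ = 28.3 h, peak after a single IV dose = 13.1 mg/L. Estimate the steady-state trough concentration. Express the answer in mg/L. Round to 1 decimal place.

5.1 mg/L

k = ln2 / t½ = 0.693147 / 15.5 = 0.04472 h⁻¹
e^(−kτ) = e^(−0.04472 × 28.3) = 0.2821
Accumulation ratio R = 1 / (1 − e^(−kτ)) = 1 / (1 − 0.2821) = 1.393
Steady-state trough = C₀ × R × e^(−kτ) = 13.1 × 1.393 × 0.2821 = 5.148 mg/L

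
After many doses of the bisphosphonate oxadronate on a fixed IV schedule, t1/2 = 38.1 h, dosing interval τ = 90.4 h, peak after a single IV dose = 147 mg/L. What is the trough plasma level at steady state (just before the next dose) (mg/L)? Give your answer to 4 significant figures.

k = ln2 / t½ = 0.693147 / 38.1 = 0.01819 h⁻¹
e^(−kτ) = e^(−0.01819 × 90.4) = 0.1931
Accumulation ratio R = 1 / (1 − e^(−kτ)) = 1 / (1 − 0.1931) = 1.239
Steady-state trough = C₀ × R × e^(−kτ) = 147 × 1.239 × 0.1931 = 35.17 mg/L

35.17 mg/L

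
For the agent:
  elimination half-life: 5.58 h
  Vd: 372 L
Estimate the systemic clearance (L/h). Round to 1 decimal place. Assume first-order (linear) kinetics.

46.2 L/h

k = ln2 / t½ = 0.693147 / 5.58 = 0.1242 h⁻¹
CL = k × Vd = 0.1242 × 372 = 46.20 L/h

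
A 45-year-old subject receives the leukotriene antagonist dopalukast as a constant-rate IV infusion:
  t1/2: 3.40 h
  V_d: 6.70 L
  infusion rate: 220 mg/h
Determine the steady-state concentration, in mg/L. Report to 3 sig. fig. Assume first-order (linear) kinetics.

k = ln2 / t½ = 0.693147 / 3.40 = 0.2039 h⁻¹
CL = k × Vd = 0.2039 × 6.70 = 1.366 L/h
At steady state Css = R₀ / CL = 220 / 1.366 = 161.1 mg/L

161 mg/L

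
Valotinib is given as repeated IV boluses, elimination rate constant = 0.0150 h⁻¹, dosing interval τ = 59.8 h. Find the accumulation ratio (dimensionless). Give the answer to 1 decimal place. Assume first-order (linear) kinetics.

1.7

e^(−kτ) = e^(−0.01500 × 59.8) = 0.4078
Accumulation ratio R = 1 / (1 − e^(−kτ)) = 1 / (1 − 0.4078) = 1.689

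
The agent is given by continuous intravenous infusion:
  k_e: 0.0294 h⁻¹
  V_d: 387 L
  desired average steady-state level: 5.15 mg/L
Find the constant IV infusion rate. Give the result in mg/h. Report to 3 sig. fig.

CL = k × Vd = 0.02940 × 387 = 11.38 L/h
At steady state, infusion rate R₀ = Css × CL = 5.15 × 11.38 = 58.61 mg/h

58.6 mg/h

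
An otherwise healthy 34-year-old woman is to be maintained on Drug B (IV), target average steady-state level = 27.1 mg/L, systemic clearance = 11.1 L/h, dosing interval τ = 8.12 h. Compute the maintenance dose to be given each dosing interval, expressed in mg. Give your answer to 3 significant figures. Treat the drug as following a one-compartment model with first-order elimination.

2440 mg

At steady state, Dose/τ = Css × CL.
Dose = Css × CL × τ = 27.1 × 11.10 × 8.12 = 2443 mg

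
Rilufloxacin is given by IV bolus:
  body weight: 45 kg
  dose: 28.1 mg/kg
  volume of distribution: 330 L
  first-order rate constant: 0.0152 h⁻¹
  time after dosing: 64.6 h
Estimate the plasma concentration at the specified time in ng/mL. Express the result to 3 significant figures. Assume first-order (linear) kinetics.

1440 ng/mL

Total dose = 28.1 × 45 = 1265 mg
C₀ = Dose / Vd = 1265 / 330 = 3.833 mg/L
C = C₀ · e^(−k·t) = 3.833 × e^(−0.01520 × 64.6)
  = 3.833 × 0.3746 = 1.436 mg/L
Convert: 1.436 mg/L × 1000 = 1436 ng/mL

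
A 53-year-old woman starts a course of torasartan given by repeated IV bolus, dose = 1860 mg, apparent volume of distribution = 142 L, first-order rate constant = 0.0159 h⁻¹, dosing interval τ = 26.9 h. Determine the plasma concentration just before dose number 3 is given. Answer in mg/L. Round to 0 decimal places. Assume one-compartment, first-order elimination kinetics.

C₀ per dose = Dose / Vd = 1860 / 142 = 13.10 mg/L
Fraction remaining after one interval: r = e^(−kτ) = e^(−0.01590 × 26.9) = 0.6520
Before dose 3, 2 doses have been given (aged 1τ, 2τ).
C_trough = C₀ × (r + r²) = 13.10 × (0.6520 + 0.4251) = 14.11 mg/L

14 mg/L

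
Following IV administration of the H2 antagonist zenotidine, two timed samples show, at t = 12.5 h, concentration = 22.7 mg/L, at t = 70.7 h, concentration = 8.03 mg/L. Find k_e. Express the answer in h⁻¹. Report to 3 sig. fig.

k = ln(C₁/C₂) / (t₂ − t₁) = ln(22.7/8.03) / (70.7 − 12.5)
  = 1.039 / 58.20 = 0.01785 h⁻¹

0.0179 h⁻¹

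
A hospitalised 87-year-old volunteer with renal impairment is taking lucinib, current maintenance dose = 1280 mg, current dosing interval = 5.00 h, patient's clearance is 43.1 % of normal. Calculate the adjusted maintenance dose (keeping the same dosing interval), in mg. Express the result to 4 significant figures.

To keep the same average steady-state level, dosing rate must scale with clearance.
CL ratio = 43.1 / 100 = 0.4310
New dose (same interval) = 1280 × 0.4310 = 551.7 mg

551.7 mg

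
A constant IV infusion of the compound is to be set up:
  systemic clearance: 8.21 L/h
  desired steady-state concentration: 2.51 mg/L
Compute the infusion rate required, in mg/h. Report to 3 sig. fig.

At steady state, infusion rate R₀ = Css × CL = 2.51 × 8.210 = 20.61 mg/h

20.6 mg/h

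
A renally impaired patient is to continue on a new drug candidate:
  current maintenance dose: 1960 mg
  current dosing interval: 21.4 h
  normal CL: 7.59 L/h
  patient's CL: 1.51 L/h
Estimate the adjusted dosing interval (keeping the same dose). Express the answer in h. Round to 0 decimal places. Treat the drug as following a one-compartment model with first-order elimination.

108 h

To keep the same average steady-state level, dosing rate must scale with clearance.
CL ratio = 1.51 / 7.59 = 0.1989
New interval (same dose) = 21.4 / 0.1989 = 107.6 h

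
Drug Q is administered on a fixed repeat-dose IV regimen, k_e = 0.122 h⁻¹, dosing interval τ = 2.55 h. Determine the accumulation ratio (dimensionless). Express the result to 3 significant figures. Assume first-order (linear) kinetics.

3.74

e^(−kτ) = e^(−0.1220 × 2.55) = 0.7326
Accumulation ratio R = 1 / (1 − e^(−kτ)) = 1 / (1 − 0.7326) = 3.740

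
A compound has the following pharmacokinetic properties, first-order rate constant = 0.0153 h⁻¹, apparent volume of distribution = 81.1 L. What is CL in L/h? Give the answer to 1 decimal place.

CL = k × Vd = 0.0153 × 81.1 = 1.241 L/h

1.2 L/h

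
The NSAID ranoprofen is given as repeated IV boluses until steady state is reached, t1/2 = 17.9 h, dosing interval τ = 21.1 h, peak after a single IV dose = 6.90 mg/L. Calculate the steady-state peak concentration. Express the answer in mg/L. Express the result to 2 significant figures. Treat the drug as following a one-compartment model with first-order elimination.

12 mg/L

k = ln2 / t½ = 0.693147 / 17.9 = 0.03872 h⁻¹
e^(−kτ) = e^(−0.03872 × 21.1) = 0.4418
Accumulation ratio R = 1 / (1 − e^(−kτ)) = 1 / (1 − 0.4418) = 1.791
Steady-state peak = C₀ × R = 6.90 × 1.791 = 12.36 mg/L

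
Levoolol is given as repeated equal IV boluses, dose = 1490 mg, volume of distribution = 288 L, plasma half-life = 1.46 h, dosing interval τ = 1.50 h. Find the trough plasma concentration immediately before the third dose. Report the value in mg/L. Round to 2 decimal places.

3.78 mg/L

C₀ per dose = Dose / Vd = 1490 / 288 = 5.174 mg/L
k = ln2 / t½ = 0.693147 / 1.46 = 0.4748 h⁻¹
Fraction remaining after one interval: r = e^(−kτ) = e^(−0.4748 × 1.50) = 0.4906
Before dose 3, 2 doses have been given (aged 1τ, 2τ).
C_trough = C₀ × (r + r²) = 5.174 × (0.4906 + 0.2407) = 3.784 mg/L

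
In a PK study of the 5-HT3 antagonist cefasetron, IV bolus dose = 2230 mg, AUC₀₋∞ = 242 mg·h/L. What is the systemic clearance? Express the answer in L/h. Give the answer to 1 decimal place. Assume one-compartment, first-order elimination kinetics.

9.2 L/h

CL = Dose / AUC = 2230 / 242 = 9.215 L/h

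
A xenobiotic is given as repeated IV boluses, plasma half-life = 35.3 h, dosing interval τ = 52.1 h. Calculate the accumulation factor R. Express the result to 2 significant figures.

1.6

k = ln2 / t½ = 0.693147 / 35.3 = 0.01964 h⁻¹
e^(−kτ) = e^(−0.01964 × 52.1) = 0.3594
Accumulation ratio R = 1 / (1 − e^(−kτ)) = 1 / (1 − 0.3594) = 1.561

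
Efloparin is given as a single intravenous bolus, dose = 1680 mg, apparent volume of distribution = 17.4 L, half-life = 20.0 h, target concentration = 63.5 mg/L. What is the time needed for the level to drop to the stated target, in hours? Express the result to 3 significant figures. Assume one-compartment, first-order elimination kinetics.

12.1 h

C₀ = Dose / Vd = 1680 / 17.4 = 96.55 mg/L
k = ln2 / t½ = 0.693147 / 20.0 = 0.03466 h⁻¹
t = ln(C₀ / C) / k = ln(96.55 / 63.5) / 0.03466
  = ln(1.520) / 0.03466 = 0.4187 / 0.03466 = 12.08 h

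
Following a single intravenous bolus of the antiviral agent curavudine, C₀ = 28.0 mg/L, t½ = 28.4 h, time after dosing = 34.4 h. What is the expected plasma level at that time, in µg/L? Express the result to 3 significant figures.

12100 µg/L

k = ln2 / t½ = 0.693147 / 28.4 = 0.02441 h⁻¹
C = C₀ · e^(−k·t) = 28.00 × e^(−0.02441 × 34.4)
  = 28.00 × 0.4318 = 12.09 mg/L
Convert: 12.09 mg/L × 1000 = 12090 µg/L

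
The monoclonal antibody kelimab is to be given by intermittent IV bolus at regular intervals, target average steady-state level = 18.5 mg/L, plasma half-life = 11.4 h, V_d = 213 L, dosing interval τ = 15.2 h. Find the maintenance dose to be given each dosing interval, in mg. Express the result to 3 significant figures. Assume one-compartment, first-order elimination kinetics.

k = ln2 / t½ = 0.693147 / 11.4 = 0.06080 h⁻¹
CL = k × Vd = 0.06080 × 213 = 12.95 L/h
At steady state, Dose/τ = Css × CL.
Dose = Css × CL × τ = 18.5 × 12.95 × 15.2 = 3642 mg

3640 mg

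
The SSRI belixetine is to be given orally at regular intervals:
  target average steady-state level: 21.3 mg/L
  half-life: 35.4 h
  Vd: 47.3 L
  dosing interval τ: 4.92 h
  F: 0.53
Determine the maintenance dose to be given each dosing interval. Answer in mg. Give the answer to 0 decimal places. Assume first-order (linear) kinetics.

183 mg

k = ln2 / t½ = 0.693147 / 35.4 = 0.01958 h⁻¹
CL = k × Vd = 0.01958 × 47.3 = 0.9261 L/h
At steady state, F × (Dose/τ) = Css × CL.
Dose = Css × CL × τ / F = 21.3 × 0.9261 × 4.92 / 0.53 = 183.1 mg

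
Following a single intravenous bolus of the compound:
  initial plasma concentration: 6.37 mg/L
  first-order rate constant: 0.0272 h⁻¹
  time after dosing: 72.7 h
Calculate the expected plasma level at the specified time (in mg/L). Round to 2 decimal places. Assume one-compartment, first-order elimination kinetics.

C = C₀ · e^(−k·t) = 6.370 × e^(−0.02720 × 72.7)
  = 6.370 × 0.1384 = 0.8816 mg/L

0.88 mg/L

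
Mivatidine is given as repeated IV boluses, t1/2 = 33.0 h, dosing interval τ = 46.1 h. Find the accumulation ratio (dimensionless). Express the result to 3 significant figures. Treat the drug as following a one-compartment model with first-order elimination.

k = ln2 / t½ = 0.693147 / 33.0 = 0.02100 h⁻¹
e^(−kτ) = e^(−0.02100 × 46.1) = 0.3798
Accumulation ratio R = 1 / (1 − e^(−kτ)) = 1 / (1 − 0.3798) = 1.612

1.61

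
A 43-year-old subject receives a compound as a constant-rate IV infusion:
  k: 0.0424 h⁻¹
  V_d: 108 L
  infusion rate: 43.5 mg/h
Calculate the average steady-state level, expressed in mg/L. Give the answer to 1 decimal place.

9.5 mg/L

CL = k × Vd = 0.04240 × 108 = 4.579 L/h
At steady state Css = R₀ / CL = 43.5 / 4.579 = 9.500 mg/L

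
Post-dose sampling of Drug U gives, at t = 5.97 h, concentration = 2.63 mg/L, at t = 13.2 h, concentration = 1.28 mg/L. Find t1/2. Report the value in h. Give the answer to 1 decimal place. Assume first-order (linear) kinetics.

7.0 h

k = ln(C₁/C₂) / (t₂ − t₁) = ln(2.63/1.28) / (13.2 − 5.97)
  = 0.7201 / 7.230 = 0.09960 h⁻¹
t½ = ln2 / k = 0.693147 / 0.09960 = 6.959 h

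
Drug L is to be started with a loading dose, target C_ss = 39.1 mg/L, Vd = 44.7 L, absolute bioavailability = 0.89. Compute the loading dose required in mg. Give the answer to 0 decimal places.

1964 mg

LD = Css × Vd / F = 39.1 × 44.7 / 0.89 = 1964 mg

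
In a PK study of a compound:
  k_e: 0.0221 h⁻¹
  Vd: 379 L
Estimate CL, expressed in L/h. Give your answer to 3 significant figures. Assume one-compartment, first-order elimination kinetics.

8.38 L/h

CL = k × Vd = 0.0221 × 379 = 8.376 L/h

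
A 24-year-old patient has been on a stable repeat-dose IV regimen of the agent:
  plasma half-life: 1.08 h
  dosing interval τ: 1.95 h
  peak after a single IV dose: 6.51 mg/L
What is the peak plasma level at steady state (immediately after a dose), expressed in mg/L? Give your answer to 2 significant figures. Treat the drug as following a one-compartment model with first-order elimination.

9.1 mg/L

k = ln2 / t½ = 0.693147 / 1.08 = 0.6418 h⁻¹
e^(−kτ) = e^(−0.6418 × 1.95) = 0.2861
Accumulation ratio R = 1 / (1 − e^(−kτ)) = 1 / (1 − 0.2861) = 1.401
Steady-state peak = C₀ × R = 6.51 × 1.401 = 9.121 mg/L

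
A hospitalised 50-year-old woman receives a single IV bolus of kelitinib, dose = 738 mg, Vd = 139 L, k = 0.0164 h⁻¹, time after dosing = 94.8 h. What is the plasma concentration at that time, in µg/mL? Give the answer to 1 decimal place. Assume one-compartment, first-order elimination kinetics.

C₀ = Dose / Vd = 738.0 / 139 = 5.309 mg/L
C = C₀ · e^(−k·t) = 5.309 × e^(−0.01640 × 94.8)
  = 5.309 × 0.2112 = 1.121 mg/L
(1.121 mg/L = 1.121 µg/mL)

1.1 µg/mL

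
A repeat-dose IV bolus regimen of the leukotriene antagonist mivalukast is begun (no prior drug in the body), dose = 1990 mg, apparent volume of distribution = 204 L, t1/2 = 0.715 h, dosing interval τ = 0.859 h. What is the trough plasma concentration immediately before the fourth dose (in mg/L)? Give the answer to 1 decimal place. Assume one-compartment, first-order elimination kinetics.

6.9 mg/L

C₀ per dose = Dose / Vd = 1990 / 204 = 9.755 mg/L
k = ln2 / t½ = 0.693147 / 0.715 = 0.9694 h⁻¹
Fraction remaining after one interval: r = e^(−kτ) = e^(−0.9694 × 0.859) = 0.4349
Before dose 4, 3 doses have been given (aged 1τ, 2τ, 3τ).
C_trough = C₀ × (r + r² + … + r^3) = C₀ × r(1−r^3)/(1−r)
        = 9.755 × 0.4349 × (1 − 0.08226) / (1 − 0.4349) = 6.890 mg/L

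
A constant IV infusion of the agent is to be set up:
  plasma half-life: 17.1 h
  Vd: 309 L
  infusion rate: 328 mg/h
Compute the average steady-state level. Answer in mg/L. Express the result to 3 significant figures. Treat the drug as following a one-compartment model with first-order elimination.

k = ln2 / t½ = 0.693147 / 17.1 = 0.04053 h⁻¹
CL = k × Vd = 0.04053 × 309 = 12.52 L/h
At steady state Css = R₀ / CL = 328 / 12.52 = 26.20 mg/L

26.2 mg/L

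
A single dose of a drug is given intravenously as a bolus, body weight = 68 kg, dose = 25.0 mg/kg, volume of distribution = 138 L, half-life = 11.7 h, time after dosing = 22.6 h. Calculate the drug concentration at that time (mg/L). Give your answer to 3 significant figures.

3.23 mg/L

Total dose = 25.0 × 68 = 1700 mg
C₀ = Dose / Vd = 1700 / 138 = 12.32 mg/L
k = ln2 / t½ = 0.693147 / 11.7 = 0.05924 h⁻¹
C = C₀ · e^(−k·t) = 12.32 × e^(−0.05924 × 22.6)
  = 12.32 × 0.2622 = 3.230 mg/L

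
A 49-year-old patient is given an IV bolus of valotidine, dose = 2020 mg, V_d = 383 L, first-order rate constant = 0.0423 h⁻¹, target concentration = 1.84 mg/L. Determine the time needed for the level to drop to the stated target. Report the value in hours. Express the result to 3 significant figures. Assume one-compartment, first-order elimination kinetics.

C₀ = Dose / Vd = 2020 / 383 = 5.274 mg/L
t = ln(C₀ / C) / k = ln(5.274 / 1.84) / 0.04230
  = ln(2.866) / 0.04230 = 1.053 / 0.04230 = 24.89 h

24.9 h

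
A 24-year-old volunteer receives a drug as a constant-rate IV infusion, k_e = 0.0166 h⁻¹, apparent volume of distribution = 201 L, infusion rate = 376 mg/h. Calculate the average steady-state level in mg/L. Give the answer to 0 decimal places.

113 mg/L

CL = k × Vd = 0.01660 × 201 = 3.337 L/h
At steady state Css = R₀ / CL = 376 / 3.337 = 112.7 mg/L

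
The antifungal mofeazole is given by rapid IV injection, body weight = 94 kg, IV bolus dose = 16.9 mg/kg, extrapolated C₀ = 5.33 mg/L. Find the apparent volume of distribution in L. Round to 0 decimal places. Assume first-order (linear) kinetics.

298 L

Dose = 16.9 × 94 = 1589 mg
Vd = Dose / C₀ = 1589 / 5.33 = 298.1 L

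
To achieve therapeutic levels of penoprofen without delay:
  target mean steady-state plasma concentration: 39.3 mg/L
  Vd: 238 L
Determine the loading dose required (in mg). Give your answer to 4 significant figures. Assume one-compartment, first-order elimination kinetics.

LD = Css × Vd = 39.3 × 238 = 9353 mg

9353 mg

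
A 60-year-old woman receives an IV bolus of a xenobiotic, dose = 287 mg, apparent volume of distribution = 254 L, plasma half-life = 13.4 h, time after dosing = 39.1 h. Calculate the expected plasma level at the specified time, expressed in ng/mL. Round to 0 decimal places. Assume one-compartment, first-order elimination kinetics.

150 ng/mL

C₀ = Dose / Vd = 287.0 / 254 = 1.130 mg/L
k = ln2 / t½ = 0.693147 / 13.4 = 0.05173 h⁻¹
C = C₀ · e^(−k·t) = 1.130 × e^(−0.05173 × 39.1)
  = 1.130 × 0.1323 = 0.1495 mg/L
Convert: 0.1495 mg/L × 1000 = 149.5 ng/mL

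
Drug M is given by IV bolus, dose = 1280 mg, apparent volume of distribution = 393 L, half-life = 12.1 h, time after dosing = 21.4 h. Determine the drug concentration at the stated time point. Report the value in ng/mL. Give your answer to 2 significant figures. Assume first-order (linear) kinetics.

C₀ = Dose / Vd = 1280 / 393 = 3.257 mg/L
k = ln2 / t½ = 0.693147 / 12.1 = 0.05728 h⁻¹
C = C₀ · e^(−k·t) = 3.257 × e^(−0.05728 × 21.4)
  = 3.257 × 0.2935 = 0.9559 mg/L
Convert: 0.9559 mg/L × 1000 = 955.9 ng/mL

960 ng/mL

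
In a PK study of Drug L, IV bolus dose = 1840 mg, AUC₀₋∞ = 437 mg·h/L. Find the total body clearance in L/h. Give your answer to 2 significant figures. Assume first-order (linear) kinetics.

4.2 L/h

CL = Dose / AUC = 1840 / 437 = 4.211 L/h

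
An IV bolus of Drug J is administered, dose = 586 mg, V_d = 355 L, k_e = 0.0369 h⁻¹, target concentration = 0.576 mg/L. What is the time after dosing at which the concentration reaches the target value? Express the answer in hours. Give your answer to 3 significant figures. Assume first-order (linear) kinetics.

28.5 h

C₀ = Dose / Vd = 586.0 / 355 = 1.651 mg/L
t = ln(C₀ / C) / k = ln(1.651 / 0.576) / 0.03690
  = ln(2.866) / 0.03690 = 1.053 / 0.03690 = 28.54 h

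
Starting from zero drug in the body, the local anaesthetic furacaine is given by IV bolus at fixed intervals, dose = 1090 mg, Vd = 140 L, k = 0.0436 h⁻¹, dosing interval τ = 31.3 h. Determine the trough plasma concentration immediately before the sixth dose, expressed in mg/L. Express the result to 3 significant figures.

2.67 mg/L

C₀ per dose = Dose / Vd = 1090 / 140 = 7.786 mg/L
Fraction remaining after one interval: r = e^(−kτ) = e^(−0.04360 × 31.3) = 0.2555
Before dose 6, 5 doses have been given (aged 1τ, 2τ, 3τ, 4τ, 5τ).
C_trough = C₀ × (r + r² + … + r^5) = C₀ × r(1−r^5)/(1−r)
        = 7.786 × 0.2555 × (1 − 0.001089) / (1 − 0.2555) = 2.669 mg/L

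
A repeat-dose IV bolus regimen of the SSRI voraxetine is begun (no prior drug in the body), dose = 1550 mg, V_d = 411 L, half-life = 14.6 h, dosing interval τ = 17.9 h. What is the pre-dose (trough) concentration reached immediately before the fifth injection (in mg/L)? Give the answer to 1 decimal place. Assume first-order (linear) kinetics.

2.7 mg/L

C₀ per dose = Dose / Vd = 1550 / 411 = 3.771 mg/L
k = ln2 / t½ = 0.693147 / 14.6 = 0.04748 h⁻¹
Fraction remaining after one interval: r = e^(−kτ) = e^(−0.04748 × 17.9) = 0.4275
Before dose 5, 4 doses have been given (aged 1τ, 2τ, 3τ, 4τ).
C_trough = C₀ × (r + r² + … + r^4) = C₀ × r(1−r^4)/(1−r)
        = 3.771 × 0.4275 × (1 − 0.03340) / (1 − 0.4275) = 2.722 mg/L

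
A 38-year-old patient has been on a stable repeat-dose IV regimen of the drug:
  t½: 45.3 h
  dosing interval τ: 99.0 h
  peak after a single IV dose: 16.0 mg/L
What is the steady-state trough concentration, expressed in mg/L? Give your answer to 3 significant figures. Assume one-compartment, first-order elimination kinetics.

k = ln2 / t½ = 0.693147 / 45.3 = 0.01530 h⁻¹
e^(−kτ) = e^(−0.01530 × 99.0) = 0.2199
Accumulation ratio R = 1 / (1 − e^(−kτ)) = 1 / (1 − 0.2199) = 1.282
Steady-state trough = C₀ × R × e^(−kτ) = 16.0 × 1.282 × 0.2199 = 4.511 mg/L

4.51 mg/L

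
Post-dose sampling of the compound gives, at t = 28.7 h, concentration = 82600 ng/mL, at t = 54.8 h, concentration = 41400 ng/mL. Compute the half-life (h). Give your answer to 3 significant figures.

k = ln(C₁/C₂) / (t₂ − t₁) = ln(82600/41400) / (54.8 − 28.7)
  = 0.6907 / 26.10 = 0.02646 h⁻¹
t½ = ln2 / k = 0.693147 / 0.02646 = 26.20 h

26.2 h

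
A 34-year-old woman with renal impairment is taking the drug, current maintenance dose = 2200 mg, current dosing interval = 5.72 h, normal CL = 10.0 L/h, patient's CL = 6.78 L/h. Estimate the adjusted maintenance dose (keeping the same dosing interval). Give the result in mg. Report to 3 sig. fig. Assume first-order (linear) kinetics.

1490 mg

To keep the same average steady-state level, dosing rate must scale with clearance.
CL ratio = 6.78 / 10.0 = 0.6780
New dose (same interval) = 2200 × 0.6780 = 1492 mg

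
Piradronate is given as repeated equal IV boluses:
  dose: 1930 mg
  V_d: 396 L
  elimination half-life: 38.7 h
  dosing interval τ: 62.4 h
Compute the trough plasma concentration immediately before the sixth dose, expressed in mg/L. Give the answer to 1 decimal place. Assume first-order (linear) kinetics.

C₀ per dose = Dose / Vd = 1930 / 396 = 4.874 mg/L
k = ln2 / t½ = 0.693147 / 38.7 = 0.01791 h⁻¹
Fraction remaining after one interval: r = e^(−kτ) = e^(−0.01791 × 62.4) = 0.3271
Before dose 6, 5 doses have been given (aged 1τ, 2τ, 3τ, 4τ, 5τ).
C_trough = C₀ × (r + r² + … + r^5) = C₀ × r(1−r^5)/(1−r)
        = 4.874 × 0.3271 × (1 − 0.003745) / (1 − 0.3271) = 2.360 mg/L

2.4 mg/L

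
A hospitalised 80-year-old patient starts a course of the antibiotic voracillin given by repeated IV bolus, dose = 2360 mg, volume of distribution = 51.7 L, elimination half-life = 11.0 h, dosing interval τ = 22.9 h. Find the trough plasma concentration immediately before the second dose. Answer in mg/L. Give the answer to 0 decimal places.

C₀ per dose = Dose / Vd = 2360 / 51.7 = 45.65 mg/L
k = ln2 / t½ = 0.693147 / 11.0 = 0.06301 h⁻¹
Fraction remaining after one interval: r = e^(−kτ) = e^(−0.06301 × 22.9) = 0.2362
Before dose 2, 1 dose has been given (aged 1τ).
C_trough = C₀ × r = 45.65 × 0.2362 = 10.78 mg/L

11 mg/L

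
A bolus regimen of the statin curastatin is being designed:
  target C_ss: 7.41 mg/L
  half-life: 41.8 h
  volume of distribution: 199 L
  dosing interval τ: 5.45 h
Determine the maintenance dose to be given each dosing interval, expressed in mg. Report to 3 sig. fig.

133 mg

k = ln2 / t½ = 0.693147 / 41.8 = 0.01658 h⁻¹
CL = k × Vd = 0.01658 × 199 = 3.299 L/h
At steady state, Dose/τ = Css × CL.
Dose = Css × CL × τ = 7.41 × 3.299 × 5.45 = 133.2 mg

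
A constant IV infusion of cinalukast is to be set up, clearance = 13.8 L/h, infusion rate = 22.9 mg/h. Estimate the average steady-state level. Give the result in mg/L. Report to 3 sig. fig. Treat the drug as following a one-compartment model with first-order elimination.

1.66 mg/L

At steady state Css = R₀ / CL = 22.9 / 13.80 = 1.659 mg/L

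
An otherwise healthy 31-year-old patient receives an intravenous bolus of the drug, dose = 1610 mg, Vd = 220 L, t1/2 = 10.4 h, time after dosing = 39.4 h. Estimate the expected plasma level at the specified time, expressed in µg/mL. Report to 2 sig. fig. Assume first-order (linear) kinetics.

0.53 µg/mL

C₀ = Dose / Vd = 1610 / 220 = 7.318 mg/L
k = ln2 / t½ = 0.693147 / 10.4 = 0.06665 h⁻¹
C = C₀ · e^(−k·t) = 7.318 × e^(−0.06665 × 39.4)
  = 7.318 × 0.07237 = 0.5296 mg/L
(0.5296 mg/L = 0.5296 µg/mL)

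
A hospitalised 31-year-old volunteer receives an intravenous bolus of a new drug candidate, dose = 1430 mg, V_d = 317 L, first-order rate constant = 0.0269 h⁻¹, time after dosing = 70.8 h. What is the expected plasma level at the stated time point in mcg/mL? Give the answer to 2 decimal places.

0.67 mcg/mL

C₀ = Dose / Vd = 1430 / 317 = 4.511 mg/L
C = C₀ · e^(−k·t) = 4.511 × e^(−0.02690 × 70.8)
  = 4.511 × 0.1489 = 0.6717 mg/L
(0.6717 mg/L = 0.6717 mcg/mL)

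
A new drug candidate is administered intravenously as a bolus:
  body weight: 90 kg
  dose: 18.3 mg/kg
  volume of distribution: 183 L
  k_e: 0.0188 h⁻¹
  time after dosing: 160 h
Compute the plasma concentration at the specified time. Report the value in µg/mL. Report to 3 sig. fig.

Total dose = 18.3 × 90 = 1647 mg
C₀ = Dose / Vd = 1647 / 183 = 9.000 mg/L
C = C₀ · e^(−k·t) = 9.000 × e^(−0.01880 × 160)
  = 9.000 × 0.04939 = 0.4445 mg/L
(0.4445 mg/L = 0.4445 µg/mL)

0.445 µg/mL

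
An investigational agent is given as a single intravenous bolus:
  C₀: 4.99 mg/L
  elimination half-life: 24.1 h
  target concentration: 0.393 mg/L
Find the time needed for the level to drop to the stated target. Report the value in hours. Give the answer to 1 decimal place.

k = ln2 / t½ = 0.693147 / 24.1 = 0.02876 h⁻¹
t = ln(C₀ / C) / k = ln(4.990 / 0.393) / 0.02876
  = ln(12.70) / 0.02876 = 2.542 / 0.02876 = 88.39 h

88.4 h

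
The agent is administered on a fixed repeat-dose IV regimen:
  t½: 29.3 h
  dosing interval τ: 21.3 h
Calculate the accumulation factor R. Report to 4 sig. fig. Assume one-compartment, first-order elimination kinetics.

2.526

k = ln2 / t½ = 0.693147 / 29.3 = 0.02366 h⁻¹
e^(−kτ) = e^(−0.02366 × 21.3) = 0.6041
Accumulation ratio R = 1 / (1 − e^(−kτ)) = 1 / (1 − 0.6041) = 2.526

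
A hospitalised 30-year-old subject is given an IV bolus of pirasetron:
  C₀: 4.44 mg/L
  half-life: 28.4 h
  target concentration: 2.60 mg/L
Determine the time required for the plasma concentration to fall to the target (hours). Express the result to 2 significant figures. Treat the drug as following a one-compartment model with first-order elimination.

k = ln2 / t½ = 0.693147 / 28.4 = 0.02441 h⁻¹
t = ln(C₀ / C) / k = ln(4.440 / 2.60) / 0.02441
  = ln(1.708) / 0.02441 = 0.5353 / 0.02441 = 21.93 h

22 h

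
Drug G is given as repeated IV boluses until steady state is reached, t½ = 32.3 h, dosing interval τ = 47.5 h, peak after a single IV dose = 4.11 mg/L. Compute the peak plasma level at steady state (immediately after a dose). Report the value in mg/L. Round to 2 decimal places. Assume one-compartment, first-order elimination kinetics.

k = ln2 / t½ = 0.693147 / 32.3 = 0.02146 h⁻¹
e^(−kτ) = e^(−0.02146 × 47.5) = 0.3608
Accumulation ratio R = 1 / (1 − e^(−kτ)) = 1 / (1 − 0.3608) = 1.564
Steady-state peak = C₀ × R = 4.11 × 1.564 = 6.428 mg/L

6.43 mg/L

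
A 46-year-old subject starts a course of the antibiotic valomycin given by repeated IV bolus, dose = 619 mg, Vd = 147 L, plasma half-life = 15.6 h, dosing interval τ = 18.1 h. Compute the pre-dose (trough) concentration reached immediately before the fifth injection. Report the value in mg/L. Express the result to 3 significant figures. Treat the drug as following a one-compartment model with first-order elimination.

3.27 mg/L

C₀ per dose = Dose / Vd = 619 / 147 = 4.211 mg/L
k = ln2 / t½ = 0.693147 / 15.6 = 0.04443 h⁻¹
Fraction remaining after one interval: r = e^(−kτ) = e^(−0.04443 × 18.1) = 0.4475
Before dose 5, 4 doses have been given (aged 1τ, 2τ, 3τ, 4τ).
C_trough = C₀ × (r + r² + … + r^4) = C₀ × r(1−r^4)/(1−r)
        = 4.211 × 0.4475 × (1 − 0.04010) / (1 − 0.4475) = 3.274 mg/L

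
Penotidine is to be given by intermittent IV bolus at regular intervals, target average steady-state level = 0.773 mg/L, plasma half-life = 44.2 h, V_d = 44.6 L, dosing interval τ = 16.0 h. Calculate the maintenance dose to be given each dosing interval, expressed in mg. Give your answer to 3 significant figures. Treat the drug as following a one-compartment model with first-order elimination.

k = ln2 / t½ = 0.693147 / 44.2 = 0.01568 h⁻¹
CL = k × Vd = 0.01568 × 44.6 = 0.6993 L/h
At steady state, Dose/τ = Css × CL.
Dose = Css × CL × τ = 0.773 × 0.6993 × 16.0 = 8.649 mg

8.65 mg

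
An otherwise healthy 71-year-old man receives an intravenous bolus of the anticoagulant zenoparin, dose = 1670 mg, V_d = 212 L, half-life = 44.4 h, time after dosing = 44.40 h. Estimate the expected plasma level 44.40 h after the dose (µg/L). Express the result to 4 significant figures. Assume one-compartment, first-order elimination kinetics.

C₀ = Dose / Vd = 1670 / 212 = 7.877 mg/L
k = ln2 / t½ = 0.693147 / 44.4 = 0.01561 h⁻¹
t / t½ = 44.40 / 44.4 = 1 half-lives
C = C₀ × (1/2)^1 = 7.877 × 0.5000 = 3.939 mg/L
Convert: 3.939 mg/L × 1000 = 3939 µg/L

3939 µg/L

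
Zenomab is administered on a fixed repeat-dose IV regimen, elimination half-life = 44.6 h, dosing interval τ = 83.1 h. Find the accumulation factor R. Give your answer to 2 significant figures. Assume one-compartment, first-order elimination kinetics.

k = ln2 / t½ = 0.693147 / 44.6 = 0.01554 h⁻¹
e^(−kτ) = e^(−0.01554 × 83.1) = 0.2749
Accumulation ratio R = 1 / (1 − e^(−kτ)) = 1 / (1 − 0.2749) = 1.379

1.4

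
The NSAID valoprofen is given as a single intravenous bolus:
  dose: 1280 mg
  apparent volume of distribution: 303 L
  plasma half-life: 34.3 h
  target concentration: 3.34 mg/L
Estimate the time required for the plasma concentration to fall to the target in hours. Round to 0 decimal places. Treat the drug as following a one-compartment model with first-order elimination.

C₀ = Dose / Vd = 1280 / 303 = 4.224 mg/L
k = ln2 / t½ = 0.693147 / 34.3 = 0.02021 h⁻¹
t = ln(C₀ / C) / k = ln(4.224 / 3.34) / 0.02021
  = ln(1.265) / 0.02021 = 0.2351 / 0.02021 = 11.63 h

12 h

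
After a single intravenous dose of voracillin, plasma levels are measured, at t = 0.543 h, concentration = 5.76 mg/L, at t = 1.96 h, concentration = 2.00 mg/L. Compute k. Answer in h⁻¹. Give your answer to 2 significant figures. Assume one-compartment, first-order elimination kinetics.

k = ln(C₁/C₂) / (t₂ − t₁) = ln(5.76/2.00) / (1.96 − 0.543)
  = 1.058 / 1.417 = 0.7466 h⁻¹

0.75 h⁻¹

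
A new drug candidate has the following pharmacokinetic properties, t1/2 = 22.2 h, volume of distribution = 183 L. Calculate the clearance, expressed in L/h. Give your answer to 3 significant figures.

k = ln2 / t½ = 0.693147 / 22.2 = 0.03122 h⁻¹
CL = k × Vd = 0.03122 × 183 = 5.713 L/h

5.71 L/h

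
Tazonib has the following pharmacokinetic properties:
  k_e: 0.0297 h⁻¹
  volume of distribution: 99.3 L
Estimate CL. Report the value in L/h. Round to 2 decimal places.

CL = k × Vd = 0.0297 × 99.3 = 2.949 L/h

2.95 L/h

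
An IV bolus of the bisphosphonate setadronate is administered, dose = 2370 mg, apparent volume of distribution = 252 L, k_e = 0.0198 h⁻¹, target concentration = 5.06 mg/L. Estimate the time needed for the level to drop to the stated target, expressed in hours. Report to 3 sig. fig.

31.3 h

C₀ = Dose / Vd = 2370 / 252 = 9.405 mg/L
t = ln(C₀ / C) / k = ln(9.405 / 5.06) / 0.01980
  = ln(1.859) / 0.01980 = 0.6200 / 0.01980 = 31.31 h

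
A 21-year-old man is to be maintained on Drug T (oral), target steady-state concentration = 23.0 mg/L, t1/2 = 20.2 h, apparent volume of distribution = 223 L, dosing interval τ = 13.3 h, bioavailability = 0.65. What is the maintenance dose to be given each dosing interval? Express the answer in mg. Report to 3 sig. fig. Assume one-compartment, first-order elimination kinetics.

k = ln2 / t½ = 0.693147 / 20.2 = 0.03431 h⁻¹
CL = k × Vd = 0.03431 × 223 = 7.651 L/h
At steady state, F × (Dose/τ) = Css × CL.
Dose = Css × CL × τ / F = 23.0 × 7.651 × 13.3 / 0.65 = 3601 mg

3600 mg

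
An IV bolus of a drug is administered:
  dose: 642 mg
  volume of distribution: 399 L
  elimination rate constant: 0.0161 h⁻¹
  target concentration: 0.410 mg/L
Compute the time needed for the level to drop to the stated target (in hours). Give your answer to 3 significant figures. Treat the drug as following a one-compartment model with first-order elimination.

84.9 h

C₀ = Dose / Vd = 642.0 / 399 = 1.609 mg/L
t = ln(C₀ / C) / k = ln(1.609 / 0.410) / 0.01610
  = ln(3.924) / 0.01610 = 1.367 / 0.01610 = 84.91 h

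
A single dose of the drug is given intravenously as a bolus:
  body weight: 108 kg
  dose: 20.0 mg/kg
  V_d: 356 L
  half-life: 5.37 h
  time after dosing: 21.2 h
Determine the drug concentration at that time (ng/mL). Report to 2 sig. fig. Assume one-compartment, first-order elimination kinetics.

390 ng/mL

Total dose = 20.0 × 108 = 2160 mg
C₀ = Dose / Vd = 2160 / 356 = 6.067 mg/L
k = ln2 / t½ = 0.693147 / 5.37 = 0.1291 h⁻¹
C = C₀ · e^(−k·t) = 6.067 × e^(−0.1291 × 21.2)
  = 6.067 × 0.06477 = 0.3930 mg/L
Convert: 0.3930 mg/L × 1000 = 393.0 ng/mL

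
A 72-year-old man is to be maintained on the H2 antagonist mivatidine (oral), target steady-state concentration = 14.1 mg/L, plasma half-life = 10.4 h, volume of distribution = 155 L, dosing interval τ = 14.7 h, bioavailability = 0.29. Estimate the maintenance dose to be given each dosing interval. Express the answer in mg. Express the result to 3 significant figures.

7380 mg

k = ln2 / t½ = 0.693147 / 10.4 = 0.06665 h⁻¹
CL = k × Vd = 0.06665 × 155 = 10.33 L/h
At steady state, F × (Dose/τ) = Css × CL.
Dose = Css × CL × τ / F = 14.1 × 10.33 × 14.7 / 0.29 = 7383 mg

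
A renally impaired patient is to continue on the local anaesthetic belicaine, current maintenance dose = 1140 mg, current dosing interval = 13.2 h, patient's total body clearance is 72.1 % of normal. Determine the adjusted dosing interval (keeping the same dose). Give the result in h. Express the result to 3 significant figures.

18.3 h

To keep the same average steady-state level, dosing rate must scale with clearance.
CL ratio = 72.1 / 100 = 0.7210
New interval (same dose) = 13.2 / 0.7210 = 18.31 h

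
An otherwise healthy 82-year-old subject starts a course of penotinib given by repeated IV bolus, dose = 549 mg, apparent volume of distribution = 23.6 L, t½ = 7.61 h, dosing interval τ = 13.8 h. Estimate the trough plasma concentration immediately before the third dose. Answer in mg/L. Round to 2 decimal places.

C₀ per dose = Dose / Vd = 549 / 23.6 = 23.26 mg/L
k = ln2 / t½ = 0.693147 / 7.61 = 0.09108 h⁻¹
Fraction remaining after one interval: r = e^(−kτ) = e^(−0.09108 × 13.8) = 0.2845
Before dose 3, 2 doses have been given (aged 1τ, 2τ).
C_trough = C₀ × (r + r²) = 23.26 × (0.2845 + 0.08094) = 8.500 mg/L

8.50 mg/L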